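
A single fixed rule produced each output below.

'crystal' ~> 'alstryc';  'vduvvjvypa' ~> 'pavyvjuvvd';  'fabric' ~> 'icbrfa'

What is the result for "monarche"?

What's happening: reverse the string, then swap each adjacent pair of characters (1↔2, 3↔4, ...).
On "monarche": the first step gives "ehcranom", and the second then gives "hercnamo".

hercnamo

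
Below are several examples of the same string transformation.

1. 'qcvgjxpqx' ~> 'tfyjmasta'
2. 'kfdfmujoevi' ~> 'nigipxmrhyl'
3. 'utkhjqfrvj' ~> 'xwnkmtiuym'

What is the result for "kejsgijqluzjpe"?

Looking at the pairs, the operation is to shift every letter 3 places forward in the alphabet (wrapping around).
Doing the same to "kejsgijqluzjpe": "nhmvjlmtoxcmsh".

nhmvjlmtoxcmsh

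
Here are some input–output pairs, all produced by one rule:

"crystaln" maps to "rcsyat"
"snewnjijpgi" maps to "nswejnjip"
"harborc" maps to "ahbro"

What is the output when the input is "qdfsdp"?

dqsf

In each case the input is transformed by: delete the last 2 characters, then swap each adjacent pair of characters (1↔2, 3↔4, ...).
Working it through for "qdfsdp": intermediate "qdfs", final "dqsf".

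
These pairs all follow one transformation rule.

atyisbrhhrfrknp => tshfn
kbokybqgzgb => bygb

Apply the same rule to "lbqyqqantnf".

bqnf

The rule is to keep one character in every 3, starting at position 2 (positions 2nd, 5th, 8th, ...).
So "lbqyqqantnf" becomes "bqnf".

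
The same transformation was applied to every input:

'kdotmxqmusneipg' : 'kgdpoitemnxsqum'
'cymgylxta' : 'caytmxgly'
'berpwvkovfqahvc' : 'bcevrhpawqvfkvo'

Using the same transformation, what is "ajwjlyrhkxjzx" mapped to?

axjzwjjxlkyhr

Rule — take characters alternately from the front and the back (1st, last, 2nd, 2nd-last, ...).
For "ajwjlyrhkxjzx" the result is "axjzwjjxlkyhr".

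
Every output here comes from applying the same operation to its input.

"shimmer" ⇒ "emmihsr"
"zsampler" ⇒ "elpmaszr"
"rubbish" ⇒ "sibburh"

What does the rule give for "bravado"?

Each output is the input with this applied: move the last character to the front, then reverse the string.
For "bravado", step one produces "obravad"; step two turns that into "davarbo".

davarbo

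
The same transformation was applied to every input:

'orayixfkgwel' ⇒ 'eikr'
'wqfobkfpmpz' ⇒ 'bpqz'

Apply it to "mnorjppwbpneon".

Rule — keep one character in every 3, starting at position 2 (positions 2nd, 5th, 8th, ...), then sort the characters into alphabetical order.
On "mnorjppwbpneon": the first step gives "njwnn", and the second then gives "jnnnw".
(Check on "orayixfkgwel": → "rike" → "eikr" ✓)

jnnnw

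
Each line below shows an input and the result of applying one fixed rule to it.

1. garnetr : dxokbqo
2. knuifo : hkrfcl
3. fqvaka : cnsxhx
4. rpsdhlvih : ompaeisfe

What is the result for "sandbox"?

The pattern: shift every letter 3 places backward in the alphabet (wrapping around).
For "sandbox" the result is "pxkaylu".

pxkaylu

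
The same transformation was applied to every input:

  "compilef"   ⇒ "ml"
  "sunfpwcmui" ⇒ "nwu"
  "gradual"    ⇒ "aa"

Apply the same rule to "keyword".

Looking at the pairs, the operation is to keep one character in every 3, starting at position 3 (positions 3rd, 6th, 9th, ...).
On "keyword" that produces "yr".

yr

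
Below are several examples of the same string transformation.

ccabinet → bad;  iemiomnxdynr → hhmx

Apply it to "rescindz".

qbc

Rule — keep one character in every 3, starting at position 1 (positions 1st, 4th, 7th, ...), then shift every letter 1 place backward in the alphabet (wrapping around).
Starting from "rescindz": after the first operation, "rcd"; after the second, "qbc".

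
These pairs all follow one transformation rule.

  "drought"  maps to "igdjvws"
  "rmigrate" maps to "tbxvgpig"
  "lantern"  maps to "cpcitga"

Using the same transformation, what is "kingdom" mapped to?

bxcvsdz

What's happening: swap the first and last characters, then shift every letter 11 places backward in the alphabet (wrapping around).
Starting from "kingdom": after the first operation, "mingdok"; after the second, "bxcvsdz".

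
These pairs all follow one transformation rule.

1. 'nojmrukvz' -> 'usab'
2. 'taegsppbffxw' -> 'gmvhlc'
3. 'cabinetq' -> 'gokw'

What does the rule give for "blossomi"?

In each case the input is transformed by: keep every other character starting from the second (positions 2nd, 4th, 6th, ...), then shift every letter 6 places forward in the alphabet (wrapping around).
"blossomi" → "lsoi" → "ryuo".
(Check on "cabinetq": → "aieq" → "gokw" ✓)

ryuo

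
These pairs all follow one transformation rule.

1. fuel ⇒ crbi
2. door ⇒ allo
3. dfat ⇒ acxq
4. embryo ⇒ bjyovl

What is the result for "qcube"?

nzryb

Rule — shift every letter 3 places backward in the alphabet (wrapping around).
On "qcube" that produces "nzryb".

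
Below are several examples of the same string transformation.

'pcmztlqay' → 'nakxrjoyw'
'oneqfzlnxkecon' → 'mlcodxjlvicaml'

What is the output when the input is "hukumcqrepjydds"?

fsiskaopcnhwbbq

Looking at the pairs, the operation is to shift every letter 2 places backward in the alphabet (wrapping around).
"hukumcqrepjydds" → "fsiskaopcnhwbbq".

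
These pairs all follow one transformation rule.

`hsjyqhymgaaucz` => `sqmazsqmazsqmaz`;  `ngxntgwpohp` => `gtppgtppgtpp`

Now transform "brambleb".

What's happening: keep one character in every 3, starting at position 2 (positions 2nd, 5th, 8th, ...), then write the whole string 3 times in a row.
So "brambleb" becomes "rbbrbbrbb".

rbbrbbrbb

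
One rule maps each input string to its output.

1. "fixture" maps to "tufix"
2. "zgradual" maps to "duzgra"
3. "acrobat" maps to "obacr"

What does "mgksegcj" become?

egmgks

The rule is to delete the last 2 characters, then move the last 2 characters to the front (rotate right by 2).
So "mgksegcj" becomes "egmgks".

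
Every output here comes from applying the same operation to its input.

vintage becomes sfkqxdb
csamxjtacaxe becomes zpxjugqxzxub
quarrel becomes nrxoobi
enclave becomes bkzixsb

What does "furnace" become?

crokxzb

The rule is to shift every letter 3 places backward in the alphabet (wrapping around).
For "furnace" the result is "crokxzb".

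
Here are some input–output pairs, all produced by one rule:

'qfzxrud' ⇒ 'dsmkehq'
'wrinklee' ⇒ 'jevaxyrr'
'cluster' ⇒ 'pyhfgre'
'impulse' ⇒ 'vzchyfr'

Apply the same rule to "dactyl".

qnpgly

In each case the input is transformed by: shift every letter 13 places forward in the alphabet (wrapping around) — i.e. ROT13.
"dactyl" → "qnpgly".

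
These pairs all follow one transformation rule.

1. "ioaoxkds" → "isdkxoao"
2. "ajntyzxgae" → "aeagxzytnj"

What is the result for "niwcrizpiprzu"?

Looking at the pairs, the operation is to move the first character to the end, then reverse the string.
On "niwcrizpiprzu": the first step gives "iwcrizpiprzun", and the second then gives "nuzrpipzircwi".
(Check on "ioaoxkds": → "oaoxkdsi" → "isdkxoao" ✓)

nuzrpipzircwi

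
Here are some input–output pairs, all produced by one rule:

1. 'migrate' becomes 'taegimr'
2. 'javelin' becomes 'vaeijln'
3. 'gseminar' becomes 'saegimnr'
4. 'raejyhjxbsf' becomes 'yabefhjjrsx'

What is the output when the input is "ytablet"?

In each case the input is transformed by: sort the characters into alphabetical order, then move the last character to the front.
Starting from "ytablet": after the first operation, "abeltty"; after the second, "yabeltt".

yabeltt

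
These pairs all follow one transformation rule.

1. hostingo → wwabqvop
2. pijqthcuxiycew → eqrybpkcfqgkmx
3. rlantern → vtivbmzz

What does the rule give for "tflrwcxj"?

rntzekfb

In each case the input is transformed by: shift every letter 8 places forward in the alphabet (wrapping around), then swap the first and last characters.
"tflrwcxj" → "rntzekfb".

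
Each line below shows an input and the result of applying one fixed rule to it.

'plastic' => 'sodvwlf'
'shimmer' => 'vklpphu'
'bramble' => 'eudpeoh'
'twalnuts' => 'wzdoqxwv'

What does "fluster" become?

Each output is the input with this applied: shift every letter 3 places forward in the alphabet (wrapping around).
Applying that to "fluster" gives "ioxvwhu".

ioxvwhu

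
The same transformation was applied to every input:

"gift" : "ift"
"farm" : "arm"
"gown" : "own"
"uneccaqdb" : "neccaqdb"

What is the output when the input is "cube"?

The transformation: delete the first character.
"cube" → "ube".

ube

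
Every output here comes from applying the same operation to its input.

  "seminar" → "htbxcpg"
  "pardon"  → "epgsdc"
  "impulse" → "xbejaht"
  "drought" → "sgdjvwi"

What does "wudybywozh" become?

In each case the input is transformed by: shift every letter 11 places backward in the alphabet (wrapping around).
On "wudybywozh" that produces "ljsnqnldow".

ljsnqnldow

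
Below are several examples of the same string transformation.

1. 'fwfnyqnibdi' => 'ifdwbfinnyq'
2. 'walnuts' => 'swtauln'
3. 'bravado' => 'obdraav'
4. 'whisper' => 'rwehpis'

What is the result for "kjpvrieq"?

qkejiprv

In each case the input is transformed by: reverse the string, then take characters alternately from the front and the back (1st, last, 2nd, 2nd-last, ...).
Applying both steps to "kjpvrieq": "qeirvpjk", then "qkejiprv".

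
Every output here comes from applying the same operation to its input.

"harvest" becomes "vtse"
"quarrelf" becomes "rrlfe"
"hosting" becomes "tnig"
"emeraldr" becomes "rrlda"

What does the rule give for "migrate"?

Looking at the pairs, the operation is to delete the first 3 characters, then sort the characters into reverse alphabetical order.
For "migrate" the result is "trea".
(Check on "quarrelf": → "rrelf" → "rrlfe" ✓)

trea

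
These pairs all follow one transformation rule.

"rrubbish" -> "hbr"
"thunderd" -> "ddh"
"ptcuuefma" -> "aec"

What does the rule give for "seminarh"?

hne

What's happening: reverse the string, then keep one character in every 3, starting at position 1 (positions 1st, 4th, 7th, ...).
Working it through for "seminarh": intermediate "hranimes", final "hne".
(Check on "thunderd": → "drednuht" → "ddh" ✓)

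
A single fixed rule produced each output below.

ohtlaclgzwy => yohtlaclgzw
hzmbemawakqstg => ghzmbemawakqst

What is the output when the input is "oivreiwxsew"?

woivreiwxse

In each case the input is transformed by: move the last character to the front.
So "oivreiwxsew" becomes "woivreiwxse".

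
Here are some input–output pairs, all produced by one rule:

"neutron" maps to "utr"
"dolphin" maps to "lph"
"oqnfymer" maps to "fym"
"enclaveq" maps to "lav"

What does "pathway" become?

thw

Each output is the input with this applied: move the last 2 characters to the front (rotate right by 2), then keep only the last 3 characters.
On "pathway": the first step gives "aypathw", and the second then gives "thw".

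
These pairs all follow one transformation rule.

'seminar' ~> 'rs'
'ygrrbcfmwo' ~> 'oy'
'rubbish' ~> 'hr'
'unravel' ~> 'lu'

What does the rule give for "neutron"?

nn

In each case the input is transformed by: move the last character to the front, then keep only the first 2 characters.
Working it through for "neutron": intermediate "nneutro", final "nn".
(Check on "rubbish": → "hrubbis" → "hr" ✓)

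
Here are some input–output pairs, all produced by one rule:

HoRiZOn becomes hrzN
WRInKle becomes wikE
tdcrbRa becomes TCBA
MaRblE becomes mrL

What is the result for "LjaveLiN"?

The pattern: flip the case of every letter, then keep every other character starting from the first (positions 1st, 3rd, 5th, ...).
Working it through for "LjaveLiN": intermediate "lJAVElIn", final "lAEI".
(Check on "WRInKle": → "wriNkLE" → "wikE" ✓)

lAEI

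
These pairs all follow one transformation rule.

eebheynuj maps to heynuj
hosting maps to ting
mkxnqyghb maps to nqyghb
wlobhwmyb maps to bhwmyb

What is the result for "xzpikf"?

ikf

Rule — delete the first 3 characters.
On "xzpikf" that produces "ikf".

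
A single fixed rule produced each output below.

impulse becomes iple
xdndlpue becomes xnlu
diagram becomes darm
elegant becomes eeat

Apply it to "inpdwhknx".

The rule is to keep every other character starting from the first (positions 1st, 3rd, 5th, ...).
On "inpdwhknx" that produces "ipwkx".

ipwkx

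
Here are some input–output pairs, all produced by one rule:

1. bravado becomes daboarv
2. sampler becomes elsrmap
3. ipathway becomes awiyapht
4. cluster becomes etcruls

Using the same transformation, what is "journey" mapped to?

enjyuor

Each output is the input with this applied: move the last 3 characters to the front (rotate right by 3), then swap each adjacent pair of characters (1↔2, 3↔4, ...).
For "journey", step one produces "neyjour"; step two turns that into "enjyuor".
(Check on "ipathway": → "wayipath" → "awiyapht" ✓)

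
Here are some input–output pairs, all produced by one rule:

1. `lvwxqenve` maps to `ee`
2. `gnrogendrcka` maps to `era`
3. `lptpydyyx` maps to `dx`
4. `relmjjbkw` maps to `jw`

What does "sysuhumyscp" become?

What's happening: keep one character in every 3, starting at position 3 (positions 3rd, 6th, 9th, ...), then delete the first character.
On "sysuhumyscp": the first step gives "sus", and the second then gives "us".

us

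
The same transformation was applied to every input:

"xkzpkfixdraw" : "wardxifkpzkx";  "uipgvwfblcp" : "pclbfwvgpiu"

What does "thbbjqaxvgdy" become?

ydgvxaqjbbht

The pattern: reverse the string.
For "thbbjqaxvgdy" the result is "ydgvxaqjbbht".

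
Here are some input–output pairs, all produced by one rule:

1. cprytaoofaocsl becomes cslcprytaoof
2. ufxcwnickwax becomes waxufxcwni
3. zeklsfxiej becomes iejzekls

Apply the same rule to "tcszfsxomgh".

mghtcszfs

Each output is the input with this applied: move the last 3 characters to the front (rotate right by 3), then delete the last 2 characters.
Applying both steps to "tcszfsxomgh": "mghtcszfsxo", then "mghtcszfs".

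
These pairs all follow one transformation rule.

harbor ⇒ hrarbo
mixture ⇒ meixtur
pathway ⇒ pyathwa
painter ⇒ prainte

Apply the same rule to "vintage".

veintag

Each output is the input with this applied: swap the first and last characters, then move the last character to the front.
For "vintage", step one produces "eintagv"; step two turns that into "veintag".
(Check on "pathway": → "yathwap" → "pyathwa" ✓)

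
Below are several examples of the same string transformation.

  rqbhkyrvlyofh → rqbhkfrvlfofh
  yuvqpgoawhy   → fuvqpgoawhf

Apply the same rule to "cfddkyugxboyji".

cfddkfugxbofji

Each output is the input with this applied: replace every "y" with "f".
"cfddkyugxboyji" → "cfddkfugxbofji".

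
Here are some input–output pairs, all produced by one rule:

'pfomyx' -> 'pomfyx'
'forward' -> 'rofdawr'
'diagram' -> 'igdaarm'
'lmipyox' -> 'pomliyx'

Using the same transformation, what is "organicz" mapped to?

onigcazr

The pattern: sort the characters into reverse alphabetical order, then move the first 2 characters to the end (rotate left by 2).
Working it through for "organicz": intermediate "zronigca", final "onigcazr".
(Check on "pfomyx": → "yxpomf" → "pomfyx" ✓)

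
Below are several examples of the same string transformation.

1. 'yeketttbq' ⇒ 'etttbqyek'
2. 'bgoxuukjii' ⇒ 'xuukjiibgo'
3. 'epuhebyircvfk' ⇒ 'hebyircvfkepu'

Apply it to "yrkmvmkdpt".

What's happening: move the first 3 characters to the end (rotate left by 3).
On "yrkmvmkdpt" that produces "mvmkdptyrk".

mvmkdptyrk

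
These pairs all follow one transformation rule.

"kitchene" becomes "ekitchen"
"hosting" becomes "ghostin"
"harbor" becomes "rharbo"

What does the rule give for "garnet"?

Rule — move the last character to the front.
Applying that to "garnet" gives "tgarne".

tgarne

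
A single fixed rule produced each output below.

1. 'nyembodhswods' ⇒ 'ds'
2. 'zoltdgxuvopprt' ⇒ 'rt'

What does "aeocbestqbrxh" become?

xh

The transformation: keep only the last 2 characters.
Doing the same to "aeocbestqbrxh": "xh".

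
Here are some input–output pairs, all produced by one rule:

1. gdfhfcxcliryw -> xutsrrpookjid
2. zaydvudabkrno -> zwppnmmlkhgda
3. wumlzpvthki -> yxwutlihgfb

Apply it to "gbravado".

The pattern: shift every letter 12 places forward in the alphabet (wrapping around), then sort the characters into reverse alphabetical order.
For "gbravado", step one produces "sndmhmpa"; step two turns that into "spnmmhda".

spnmmhda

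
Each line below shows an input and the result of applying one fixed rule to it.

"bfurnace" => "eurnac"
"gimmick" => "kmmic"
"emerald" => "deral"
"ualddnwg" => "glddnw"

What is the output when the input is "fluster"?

ruste

The pattern: delete the first 2 characters, then move the last character to the front.
For "fluster", step one produces "uster"; step two turns that into "ruste".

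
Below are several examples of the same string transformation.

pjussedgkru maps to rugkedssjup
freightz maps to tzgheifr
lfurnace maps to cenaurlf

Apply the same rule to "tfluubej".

Each output is the input with this applied: reverse the string, then swap each adjacent pair of characters (1↔2, 3↔4, ...).
For "tfluubej", step one produces "jebuulft"; step two turns that into "ejublutf".
(Check on "lfurnace": → "ecanrufl" → "cenaurlf" ✓)

ejublutf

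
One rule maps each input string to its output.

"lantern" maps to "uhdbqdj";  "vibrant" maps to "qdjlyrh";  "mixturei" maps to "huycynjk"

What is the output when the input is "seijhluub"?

Looking at the pairs, the operation is to shift every letter 10 places backward in the alphabet (wrapping around), then move the last 3 characters to the front (rotate right by 3).
So "seijhluub" becomes "kkriuyzxb".

kkriuyzxb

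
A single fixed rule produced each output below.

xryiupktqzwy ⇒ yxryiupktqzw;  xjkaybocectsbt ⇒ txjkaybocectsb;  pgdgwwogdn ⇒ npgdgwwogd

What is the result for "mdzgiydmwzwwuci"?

imdzgiydmwzwwuc

What's happening: move the last character to the front.
Doing the same to "mdzgiydmwzwwuci": "imdzgiydmwzwwuc".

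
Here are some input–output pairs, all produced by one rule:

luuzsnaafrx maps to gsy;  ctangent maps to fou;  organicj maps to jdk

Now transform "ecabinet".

ofu

What's happening: shift every letter 1 place forward in the alphabet (wrapping around), then keep only the last 3 characters.
For "ecabinet", step one produces "fdbcjofu"; step two turns that into "ofu".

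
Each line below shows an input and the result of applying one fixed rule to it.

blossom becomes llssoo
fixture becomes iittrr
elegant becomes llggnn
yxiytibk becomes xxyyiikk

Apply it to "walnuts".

aanntt

Looking at the pairs, the operation is to keep every other character starting from the second (positions 2nd, 4th, 6th, ...), then double every character.
So "walnuts" becomes "aanntt".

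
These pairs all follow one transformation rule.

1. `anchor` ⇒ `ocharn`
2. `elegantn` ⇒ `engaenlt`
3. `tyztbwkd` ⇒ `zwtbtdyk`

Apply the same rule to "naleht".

hlenta

What's happening: take characters alternately from the front and the back (1st, last, 2nd, 2nd-last, ...), then swap the front and back halves of the string.
Starting from "naleht": after the first operation, "ntahle"; after the second, "hlenta".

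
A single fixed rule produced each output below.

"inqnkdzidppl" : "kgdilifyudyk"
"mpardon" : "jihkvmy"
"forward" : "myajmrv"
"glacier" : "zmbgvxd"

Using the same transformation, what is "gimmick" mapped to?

Rule — shift every letter 5 places backward in the alphabet (wrapping around), then move the last 2 characters to the front (rotate right by 2).
For "gimmick" the result is "xfbdhhd".

xfbdhhd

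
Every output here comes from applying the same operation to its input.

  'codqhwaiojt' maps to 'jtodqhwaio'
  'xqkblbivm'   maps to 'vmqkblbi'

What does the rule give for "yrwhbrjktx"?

Rule — delete the first character, then move the last 2 characters to the front (rotate right by 2).
Applying both steps to "yrwhbrjktx": "rwhbrjktx", then "txrwhbrjk".

txrwhbrjk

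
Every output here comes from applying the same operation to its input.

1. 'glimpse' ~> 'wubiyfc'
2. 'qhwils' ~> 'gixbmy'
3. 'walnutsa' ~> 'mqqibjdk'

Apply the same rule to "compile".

In each case the input is transformed by: take characters alternately from the front and the back (1st, last, 2nd, 2nd-last, ...), then shift every letter 10 places backward in the alphabet (wrapping around).
"compile" → "ceolmip" → "suebcyf".

suebcyf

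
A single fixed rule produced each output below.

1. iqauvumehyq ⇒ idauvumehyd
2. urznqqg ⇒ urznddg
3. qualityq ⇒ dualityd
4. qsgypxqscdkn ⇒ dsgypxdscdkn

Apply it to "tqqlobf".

tddlobf

What's happening: replace every "q" with "d".
On "tqqlobf" that produces "tddlobf".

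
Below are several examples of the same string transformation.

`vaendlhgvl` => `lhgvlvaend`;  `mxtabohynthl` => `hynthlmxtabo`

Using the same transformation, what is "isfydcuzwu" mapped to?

What's happening: swap the front and back halves of the string.
Doing the same to "isfydcuzwu": "cuzwuisfyd".

cuzwuisfyd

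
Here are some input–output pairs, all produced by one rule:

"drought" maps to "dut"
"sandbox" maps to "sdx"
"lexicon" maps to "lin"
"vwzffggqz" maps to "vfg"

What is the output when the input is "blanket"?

Rule — keep one character in every 3, starting at position 1 (positions 1st, 4th, 7th, ...).
"blanket" → "bnt".

bnt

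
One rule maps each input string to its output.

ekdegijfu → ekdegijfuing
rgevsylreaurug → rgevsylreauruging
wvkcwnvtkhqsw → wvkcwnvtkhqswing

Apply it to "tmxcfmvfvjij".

Rule — append "ing".
Applying that to "tmxcfmvfvjij" gives "tmxcfmvfvjijing".

tmxcfmvfvjijing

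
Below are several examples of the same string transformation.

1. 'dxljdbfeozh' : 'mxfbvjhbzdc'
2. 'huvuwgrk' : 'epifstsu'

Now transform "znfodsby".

Looking at the pairs, the operation is to move the last 3 characters to the front (rotate right by 3), then shift every letter 2 places backward in the alphabet (wrapping around).
So "znfodsby" becomes "qzwxldmb".

qzwxldmb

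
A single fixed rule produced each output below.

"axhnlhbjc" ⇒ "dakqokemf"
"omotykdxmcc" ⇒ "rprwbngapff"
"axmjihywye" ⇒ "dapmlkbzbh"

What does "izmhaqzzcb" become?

lcpkdtccfe

Looking at the pairs, the operation is to shift every letter 3 places forward in the alphabet (wrapping around).
So "izmhaqzzcb" becomes "lcpkdtccfe".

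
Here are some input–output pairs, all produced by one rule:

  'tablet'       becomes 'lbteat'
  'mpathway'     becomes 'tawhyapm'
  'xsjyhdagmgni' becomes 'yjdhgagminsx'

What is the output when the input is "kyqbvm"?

bqmvyk

The transformation: move the first 2 characters to the end (rotate left by 2), then swap each adjacent pair of characters (1↔2, 3↔4, ...).
"kyqbvm" → "bqmvyk".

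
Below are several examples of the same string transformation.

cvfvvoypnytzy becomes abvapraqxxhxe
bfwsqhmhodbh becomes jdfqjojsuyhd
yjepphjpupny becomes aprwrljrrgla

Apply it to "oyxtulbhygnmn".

The transformation: reverse the string, then shift every letter 2 places forward in the alphabet (wrapping around).
"oyxtulbhygnmn" → "popiajdnwvzaq".
(Check on "cvfvvoypnytzy": → "yztynpyovvfvc" → "abvapraqxxhxe" ✓)

popiajdnwvzaq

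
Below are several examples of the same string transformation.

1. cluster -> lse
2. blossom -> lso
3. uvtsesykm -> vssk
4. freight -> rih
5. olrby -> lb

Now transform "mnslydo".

nld

Each output is the input with this applied: keep every other character starting from the second (positions 2nd, 4th, 6th, ...).
"mnslydo" → "nld".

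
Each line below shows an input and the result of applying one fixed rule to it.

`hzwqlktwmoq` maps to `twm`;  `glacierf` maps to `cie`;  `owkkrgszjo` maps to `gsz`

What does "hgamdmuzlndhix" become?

ndh

The transformation: move the last 2 characters to the front (rotate right by 2), then keep only the last 3 characters.
On "hgamdmuzlndhix": the first step gives "ixhgamdmuzlndh", and the second then gives "ndh".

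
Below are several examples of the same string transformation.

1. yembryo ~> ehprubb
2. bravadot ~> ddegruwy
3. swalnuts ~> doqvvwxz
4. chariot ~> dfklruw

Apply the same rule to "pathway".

In each case the input is transformed by: sort the characters into alphabetical order, then shift every letter 3 places forward in the alphabet (wrapping around).
"pathway" → "aahptwy" → "ddkswzb".

ddkswzb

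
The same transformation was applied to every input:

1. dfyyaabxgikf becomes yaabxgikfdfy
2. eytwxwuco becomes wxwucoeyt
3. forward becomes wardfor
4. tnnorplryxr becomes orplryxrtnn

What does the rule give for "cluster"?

sterclu

The rule is to move the first 3 characters to the end (rotate left by 3).
So "cluster" becomes "sterclu".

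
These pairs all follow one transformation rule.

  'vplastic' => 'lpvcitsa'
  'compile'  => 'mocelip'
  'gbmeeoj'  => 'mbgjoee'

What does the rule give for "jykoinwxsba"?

The transformation: move the first 3 characters to the end (rotate left by 3), then reverse the string.
Starting from "jykoinwxsba": after the first operation, "oinwxsbajyk"; after the second, "kyjabsxwnio".

kyjabsxwnio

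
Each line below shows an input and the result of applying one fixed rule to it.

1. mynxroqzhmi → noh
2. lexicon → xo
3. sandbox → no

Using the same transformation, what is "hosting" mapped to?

sn

Rule — keep one character in every 3, starting at position 3 (positions 3rd, 6th, 9th, ...).
Doing the same to "hosting": "sn".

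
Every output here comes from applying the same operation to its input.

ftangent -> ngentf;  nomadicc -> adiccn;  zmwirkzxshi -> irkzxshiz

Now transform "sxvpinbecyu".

The transformation: move the first 3 characters to the end (rotate left by 3), then delete the last 2 characters.
On "sxvpinbecyu": the first step gives "pinbecyusxv", and the second then gives "pinbecyus".

pinbecyus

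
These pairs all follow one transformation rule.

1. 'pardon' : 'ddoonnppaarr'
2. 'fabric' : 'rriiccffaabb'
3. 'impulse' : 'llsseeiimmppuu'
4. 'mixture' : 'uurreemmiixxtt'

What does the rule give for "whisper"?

ppeerrwwhhiiss

The rule is to move the last 3 characters to the front (rotate right by 3), then double every character.
Working it through for "whisper": intermediate "perwhis", final "ppeerrwwhhiiss".
(Check on "impulse": → "lseimpu" → "llsseeiimmppuu" ✓)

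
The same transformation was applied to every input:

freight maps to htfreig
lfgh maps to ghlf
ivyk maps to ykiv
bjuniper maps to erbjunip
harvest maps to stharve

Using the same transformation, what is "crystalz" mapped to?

Rule — move the last 2 characters to the front (rotate right by 2).
"crystalz" → "lzcrysta".

lzcrysta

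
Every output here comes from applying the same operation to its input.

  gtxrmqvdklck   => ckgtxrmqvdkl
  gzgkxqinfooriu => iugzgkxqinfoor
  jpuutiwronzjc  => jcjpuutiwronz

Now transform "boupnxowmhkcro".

roboupnxowmhkc

Looking at the pairs, the operation is to move the last 2 characters to the front (rotate right by 2).
For "boupnxowmhkcro" the result is "roboupnxowmhkc".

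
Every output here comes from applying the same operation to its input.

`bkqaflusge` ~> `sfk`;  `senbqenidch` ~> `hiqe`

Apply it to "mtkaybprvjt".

tryt

In each case the input is transformed by: keep one character in every 3, starting at position 2 (positions 2nd, 5th, 8th, ...), then reverse the string.
"mtkaybprvjt" → "tyrt" → "tryt".
(Check on "bkqaflusge": → "kfs" → "sfk" ✓)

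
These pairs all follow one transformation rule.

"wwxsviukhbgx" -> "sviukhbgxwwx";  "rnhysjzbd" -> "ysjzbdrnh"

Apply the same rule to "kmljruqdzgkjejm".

jruqdzgkjejmkml

The transformation: move the first 3 characters to the end (rotate left by 3).
For "kmljruqdzgkjejm" the result is "jruqdzgkjejmkml".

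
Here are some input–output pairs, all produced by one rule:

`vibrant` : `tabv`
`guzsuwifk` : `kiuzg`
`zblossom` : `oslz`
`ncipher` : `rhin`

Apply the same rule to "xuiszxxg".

Rule — keep every other character starting from the first (positions 1st, 3rd, 5th, ...), then reverse the string.
On "xuiszxxg": the first step gives "xizx", and the second then gives "xzix".

xzix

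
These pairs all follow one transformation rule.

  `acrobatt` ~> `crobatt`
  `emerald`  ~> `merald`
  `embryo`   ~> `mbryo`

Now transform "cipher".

ipher

Each output is the input with this applied: delete the first character.
Applying that to "cipher" gives "ipher".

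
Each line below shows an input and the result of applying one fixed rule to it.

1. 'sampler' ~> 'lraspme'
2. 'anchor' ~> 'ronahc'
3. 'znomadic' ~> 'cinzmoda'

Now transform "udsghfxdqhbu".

ubdugsfhdxhq

Looking at the pairs, the operation is to swap each adjacent pair of characters (1↔2, 3↔4, ...), then move the last 2 characters to the front (rotate right by 2).
So "udsghfxdqhbu" becomes "ubdugsfhdxhq".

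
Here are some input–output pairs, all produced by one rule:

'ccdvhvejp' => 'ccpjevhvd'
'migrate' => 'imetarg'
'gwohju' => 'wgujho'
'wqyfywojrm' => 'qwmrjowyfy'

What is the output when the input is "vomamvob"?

Rule — reverse the string, then move the last 2 characters to the front (rotate right by 2).
Applying both steps to "vomamvob": "bovmamov", then "ovbovmam".

ovbovmam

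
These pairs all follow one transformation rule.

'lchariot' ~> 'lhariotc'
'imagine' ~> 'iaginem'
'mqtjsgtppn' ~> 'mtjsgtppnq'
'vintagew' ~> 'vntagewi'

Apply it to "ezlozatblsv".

elozatblsvz

Rule — move the first character to the end, then swap the first and last characters.
Starting from "ezlozatblsv": after the first operation, "zlozatblsve"; after the second, "elozatblsvz".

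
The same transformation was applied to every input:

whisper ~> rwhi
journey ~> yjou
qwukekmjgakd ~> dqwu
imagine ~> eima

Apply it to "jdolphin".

The pattern: move the last character to the front, then keep only the first 4 characters.
"jdolphin" → "njdolphi" → "njdo".

njdo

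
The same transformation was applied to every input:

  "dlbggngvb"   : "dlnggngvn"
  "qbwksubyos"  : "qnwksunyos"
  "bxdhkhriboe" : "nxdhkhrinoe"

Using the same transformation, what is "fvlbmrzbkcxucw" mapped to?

fvlnmrznkcxucw

The transformation: replace every "b" with "n".
Doing the same to "fvlbmrzbkcxucw": "fvlnmrznkcxucw".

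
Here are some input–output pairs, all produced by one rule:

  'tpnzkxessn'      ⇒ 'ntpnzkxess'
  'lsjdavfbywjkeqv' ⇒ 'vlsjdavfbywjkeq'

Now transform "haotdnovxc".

chaotdnovx

Looking at the pairs, the operation is to move the last character to the front.
For "haotdnovxc" the result is "chaotdnovx".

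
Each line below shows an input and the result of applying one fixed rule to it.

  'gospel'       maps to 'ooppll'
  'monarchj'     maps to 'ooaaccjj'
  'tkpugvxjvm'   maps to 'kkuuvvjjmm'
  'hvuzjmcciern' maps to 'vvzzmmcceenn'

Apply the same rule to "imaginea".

Looking at the pairs, the operation is to keep every other character starting from the second (positions 2nd, 4th, 6th, ...), then double every character.
Starting from "imaginea": after the first operation, "mgna"; after the second, "mmggnnaa".
(Check on "gospel": → "opl" → "ooppll" ✓)

mmggnnaa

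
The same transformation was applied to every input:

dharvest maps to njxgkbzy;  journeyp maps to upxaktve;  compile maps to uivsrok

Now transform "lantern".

grztxkt

The pattern: swap each adjacent pair of characters (1↔2, 3↔4, ...), then shift every letter 6 places forward in the alphabet (wrapping around).
For "lantern", step one produces "altnren"; step two turns that into "grztxkt".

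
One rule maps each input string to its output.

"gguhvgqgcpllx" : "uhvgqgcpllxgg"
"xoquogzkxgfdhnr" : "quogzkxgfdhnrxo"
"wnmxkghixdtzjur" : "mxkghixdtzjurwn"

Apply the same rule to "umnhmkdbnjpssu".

The transformation: move the first 2 characters to the end (rotate left by 2).
"umnhmkdbnjpssu" → "nhmkdbnjpssuum".

nhmkdbnjpssuum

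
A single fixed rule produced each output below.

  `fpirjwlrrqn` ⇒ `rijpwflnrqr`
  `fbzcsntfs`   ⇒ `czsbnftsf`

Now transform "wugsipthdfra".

sgiupwtahrdf

Each output is the input with this applied: move the first 3 characters to the end (rotate left by 3), then take characters alternately from the front and the back (1st, last, 2nd, 2nd-last, ...).
On "wugsipthdfra": the first step gives "sipthdfrawug", and the second then gives "sgiupwtahrdf".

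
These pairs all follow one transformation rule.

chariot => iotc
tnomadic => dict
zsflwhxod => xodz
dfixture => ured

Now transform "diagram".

The pattern: move the last 3 characters to the front (rotate right by 3), then keep only the first 4 characters.
For "diagram", step one produces "ramdiag"; step two turns that into "ramd".

ramd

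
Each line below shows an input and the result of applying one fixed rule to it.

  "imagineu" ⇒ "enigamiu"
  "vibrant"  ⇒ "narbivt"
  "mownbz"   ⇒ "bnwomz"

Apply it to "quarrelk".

lerrauqk

Each output is the input with this applied: reverse the string, then move the first character to the end.
Applying both steps to "quarrelk": "klerrauq", then "lerrauqk".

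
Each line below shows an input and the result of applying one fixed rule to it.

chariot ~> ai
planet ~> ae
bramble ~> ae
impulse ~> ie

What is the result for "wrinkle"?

ie

In each case the input is transformed by: keep every other character starting from the first (positions 1st, 3rd, 5th, ...), then keep only the vowels.
Starting from "wrinkle": after the first operation, "wike"; after the second, "ie".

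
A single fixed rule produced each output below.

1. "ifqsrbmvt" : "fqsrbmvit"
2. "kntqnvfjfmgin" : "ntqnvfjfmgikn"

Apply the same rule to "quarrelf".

In each case the input is transformed by: swap the first and last characters, then move the first character to the end.
For "quarrelf", step one produces "fuarrelq"; step two turns that into "uarrelqf".

uarrelqf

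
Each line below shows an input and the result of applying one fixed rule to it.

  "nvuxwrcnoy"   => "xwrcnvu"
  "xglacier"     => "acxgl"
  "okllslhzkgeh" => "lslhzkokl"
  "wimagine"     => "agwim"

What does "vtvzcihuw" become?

zcivtv

In each case the input is transformed by: delete the last 3 characters, then move the first 3 characters to the end (rotate left by 3).
So "vtvzcihuw" becomes "zcivtv".
(Check on "okllslhzkgeh": → "okllslhzk" → "lslhzkokl" ✓)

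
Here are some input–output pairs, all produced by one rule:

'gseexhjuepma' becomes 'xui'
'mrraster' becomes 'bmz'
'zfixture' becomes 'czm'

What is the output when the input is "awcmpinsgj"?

Each output is the input with this applied: shift every letter 8 places forward in the alphabet (wrapping around), then keep only the last 3 characters.
Starting from "awcmpinsgj": after the first operation, "iekuxqvaor"; after the second, "aor".
(Check on "gseexhjuepma": → "oammfprcmxui" → "xui" ✓)

aor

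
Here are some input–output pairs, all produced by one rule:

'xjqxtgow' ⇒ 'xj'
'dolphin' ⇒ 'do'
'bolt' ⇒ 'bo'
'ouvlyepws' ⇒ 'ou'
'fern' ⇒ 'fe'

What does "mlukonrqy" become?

ml

Each output is the input with this applied: keep only the first 2 characters.
Applying that to "mlukonrqy" gives "ml".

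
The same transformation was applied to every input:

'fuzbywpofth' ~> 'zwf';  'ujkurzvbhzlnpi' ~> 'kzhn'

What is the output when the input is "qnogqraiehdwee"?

orew

The transformation: keep one character in every 3, starting at position 3 (positions 3rd, 6th, 9th, ...).
So "qnogqraiehdwee" becomes "orew".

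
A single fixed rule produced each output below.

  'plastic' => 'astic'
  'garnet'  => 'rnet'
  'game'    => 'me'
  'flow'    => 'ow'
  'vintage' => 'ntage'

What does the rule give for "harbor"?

Rule — delete the first 2 characters.
Applying that to "harbor" gives "rbor".

rbor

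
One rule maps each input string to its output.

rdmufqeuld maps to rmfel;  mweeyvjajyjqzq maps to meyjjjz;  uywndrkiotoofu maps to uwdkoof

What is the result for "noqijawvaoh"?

In each case the input is transformed by: keep every other character starting from the first (positions 1st, 3rd, 5th, ...).
So "noqijawvaoh" becomes "nqjwah".

nqjwah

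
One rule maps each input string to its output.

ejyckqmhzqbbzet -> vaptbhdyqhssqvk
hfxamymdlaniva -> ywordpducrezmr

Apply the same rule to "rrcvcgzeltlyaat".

iitmtxqvckcprrk

In each case the input is transformed by: shift every letter 9 places backward in the alphabet (wrapping around).
Doing the same to "rrcvcgzeltlyaat": "iitmtxqvckcprrk".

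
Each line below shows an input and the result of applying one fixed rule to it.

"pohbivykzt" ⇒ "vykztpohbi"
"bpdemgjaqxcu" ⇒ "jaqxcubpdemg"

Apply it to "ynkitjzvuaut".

zvuautynkitj

Each output is the input with this applied: swap the front and back halves of the string.
So "ynkitjzvuaut" becomes "zvuautynkitj".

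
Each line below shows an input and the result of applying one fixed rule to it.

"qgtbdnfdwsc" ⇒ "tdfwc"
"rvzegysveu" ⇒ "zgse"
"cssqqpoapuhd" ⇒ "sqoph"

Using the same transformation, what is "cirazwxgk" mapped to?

rzxk

What's happening: delete the first 2 characters, then keep every other character starting from the first (positions 1st, 3rd, 5th, ...).
Starting from "cirazwxgk": after the first operation, "razwxgk"; after the second, "rzxk".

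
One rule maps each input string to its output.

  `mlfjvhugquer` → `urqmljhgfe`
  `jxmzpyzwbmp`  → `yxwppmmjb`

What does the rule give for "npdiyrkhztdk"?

trpnkkihdd

Each output is the input with this applied: sort the characters into reverse alphabetical order, then delete the first 2 characters.
Doing the same to "npdiyrkhztdk": "trpnkkihdd".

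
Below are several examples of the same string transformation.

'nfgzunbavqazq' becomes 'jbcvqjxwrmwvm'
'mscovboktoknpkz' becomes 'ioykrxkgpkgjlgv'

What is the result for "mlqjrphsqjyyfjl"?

The pattern: shift every letter 4 places backward in the alphabet (wrapping around).
Doing the same to "mlqjrphsqjyyfjl": "ihmfnldomfuubfh".

ihmfnldomfuubfh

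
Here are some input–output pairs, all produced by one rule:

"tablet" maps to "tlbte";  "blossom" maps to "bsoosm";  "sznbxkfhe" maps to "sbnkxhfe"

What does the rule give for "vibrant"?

vrbnat

The pattern: swap each adjacent pair of characters (1↔2, 3↔4, ...), then delete the first character.
Working it through for "vibrant": intermediate "ivrbnat", final "vrbnat".
(Check on "tablet": → "atlbte" → "tlbte" ✓)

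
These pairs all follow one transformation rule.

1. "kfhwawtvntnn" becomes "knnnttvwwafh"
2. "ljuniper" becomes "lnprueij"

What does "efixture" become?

irtuxeef

Looking at the pairs, the operation is to sort the characters into alphabetical order, then move the first 3 characters to the end (rotate left by 3).
"efixture" → "eefirtux" → "irtuxeef".
(Check on "kfhwawtvntnn": → "afhknnnttvww" → "knnnttvwwafh" ✓)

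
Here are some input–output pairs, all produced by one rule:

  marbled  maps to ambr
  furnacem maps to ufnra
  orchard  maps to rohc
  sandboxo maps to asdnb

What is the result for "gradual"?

What's happening: delete the last 3 characters, then swap each adjacent pair of characters (1↔2, 3↔4, ...).
"gradual" → "rgda".

rgda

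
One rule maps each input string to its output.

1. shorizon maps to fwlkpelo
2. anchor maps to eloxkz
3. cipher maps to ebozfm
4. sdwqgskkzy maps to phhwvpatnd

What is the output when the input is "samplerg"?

ibodpxjm

The rule is to swap the front and back halves of the string, then shift every letter 3 places backward in the alphabet (wrapping around).
"samplerg" → "lergsamp" → "ibodpxjm".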